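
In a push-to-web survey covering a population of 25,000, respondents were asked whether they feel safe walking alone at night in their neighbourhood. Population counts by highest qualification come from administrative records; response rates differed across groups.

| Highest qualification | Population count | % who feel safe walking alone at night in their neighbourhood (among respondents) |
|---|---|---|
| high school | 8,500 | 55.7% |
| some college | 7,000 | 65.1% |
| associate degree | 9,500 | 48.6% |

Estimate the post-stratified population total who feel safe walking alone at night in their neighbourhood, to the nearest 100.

Apply each group's respondent rate to its population count:
  high school: 8,500 × 55.7% = 4734.5
  some college: 7,000 × 65.1% = 4557
  associate degree: 9,500 × 48.6% = 4617
Estimated total = 13908.5 → 13,900.

13,900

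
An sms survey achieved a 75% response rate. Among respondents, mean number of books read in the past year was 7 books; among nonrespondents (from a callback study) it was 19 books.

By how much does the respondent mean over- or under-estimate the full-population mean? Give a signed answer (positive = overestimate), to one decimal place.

-3.0

Nonresponse fraction = 1 − 0.75 = 0.25.
Bias = (nonresponse fraction) × (respondent mean − nonrespondent mean)
     = 0.25 × (7 − 19) = 0.25 × -12 = -3.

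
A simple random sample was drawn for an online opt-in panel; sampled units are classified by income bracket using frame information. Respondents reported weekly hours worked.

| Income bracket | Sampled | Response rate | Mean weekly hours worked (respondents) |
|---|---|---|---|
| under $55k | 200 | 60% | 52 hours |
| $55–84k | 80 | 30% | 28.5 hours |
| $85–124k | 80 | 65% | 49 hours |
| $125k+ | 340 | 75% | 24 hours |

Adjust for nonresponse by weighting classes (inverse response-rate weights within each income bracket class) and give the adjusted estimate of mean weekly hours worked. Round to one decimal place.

35.4

With weight = n_sampled/n_responded per class, the weighted class total is n_sampled:
  under $55k: 200 × 52 = 10,400
  $55–84k: 80 × 28.5 = 2280
  $85–124k: 80 × 49 = 3920
  $125k+: 340 × 24 = 8160
Adjusted estimate = 24,760 / 700 = 35.3714 → 35.4.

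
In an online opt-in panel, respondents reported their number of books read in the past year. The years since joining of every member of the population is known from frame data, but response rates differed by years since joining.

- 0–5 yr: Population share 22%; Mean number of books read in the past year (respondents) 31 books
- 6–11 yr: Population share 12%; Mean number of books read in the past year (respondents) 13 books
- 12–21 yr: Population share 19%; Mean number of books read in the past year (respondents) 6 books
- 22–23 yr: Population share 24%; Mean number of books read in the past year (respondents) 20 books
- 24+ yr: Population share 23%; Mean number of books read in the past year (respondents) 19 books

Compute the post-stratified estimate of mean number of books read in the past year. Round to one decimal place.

Post-stratification weights by population share, not respondent share:
  0–5 yr: 0.22 × 31 = 6.82
  6–11 yr: 0.12 × 13 = 1.56
  12–21 yr: 0.19 × 6 = 1.14
  22–23 yr: 0.24 × 20 = 4.8
  24+ yr: 0.23 × 19 = 4.37
Post-stratified estimate = 18.69 → 18.7.

18.7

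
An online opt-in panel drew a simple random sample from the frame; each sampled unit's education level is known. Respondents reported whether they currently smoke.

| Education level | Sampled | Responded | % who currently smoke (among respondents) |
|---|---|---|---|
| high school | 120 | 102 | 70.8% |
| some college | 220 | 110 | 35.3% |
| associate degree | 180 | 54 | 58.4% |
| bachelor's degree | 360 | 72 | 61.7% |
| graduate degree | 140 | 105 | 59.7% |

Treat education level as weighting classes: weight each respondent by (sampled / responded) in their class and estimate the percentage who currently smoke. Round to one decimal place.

56.2%

Class response rates: high school 102/120 = 85%, some college 110/220 = 50%, associate degree 54/180 = 30%, bachelor's degree 72/360 = 20%, graduate degree 105/140 = 75%.
Inverse-response-rate weighting restores each class to its sampled count, so class totals weight by n_sampled:
  high school: 120 × 70.8 = 8496
  some college: 220 × 35.3 = 7766
  associate degree: 180 × 58.4 = 10,512
  bachelor's degree: 360 × 61.7 = 22,212
  graduate degree: 140 × 59.7 = 8358
Adjusted estimate = 57,344 / 1,020 = 56.2196 → 56.2%.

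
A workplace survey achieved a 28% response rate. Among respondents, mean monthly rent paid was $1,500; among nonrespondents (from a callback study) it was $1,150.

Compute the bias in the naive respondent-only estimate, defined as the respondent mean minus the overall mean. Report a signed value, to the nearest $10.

Nonresponse fraction = 1 − 0.28 = 0.72.
Bias = (nonresponse fraction) × (respondent mean − nonrespondent mean)
     = 0.72 × (1500 − 1150) = 0.72 × 350 = 252.

+$250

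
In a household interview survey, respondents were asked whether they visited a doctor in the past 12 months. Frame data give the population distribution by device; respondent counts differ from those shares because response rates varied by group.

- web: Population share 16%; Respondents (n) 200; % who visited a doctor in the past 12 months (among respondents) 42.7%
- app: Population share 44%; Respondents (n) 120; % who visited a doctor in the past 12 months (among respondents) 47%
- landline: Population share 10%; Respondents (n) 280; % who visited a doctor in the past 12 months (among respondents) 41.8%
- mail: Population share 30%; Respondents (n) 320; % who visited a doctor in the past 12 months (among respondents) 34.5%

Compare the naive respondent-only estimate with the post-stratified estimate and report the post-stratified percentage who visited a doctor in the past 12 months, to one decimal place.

Unadjusted (pooled respondent) estimate weights by respondent counts:
  (200/920)×42.7 + (120/920)×47 + (280/920)×41.8 + (320/920)×34.5 = 40.1348%
Reweighting by population device shares:
  0.16×42.7 + 0.44×47 + 0.1×41.8 + 0.3×34.5 = 42.042%

42.0%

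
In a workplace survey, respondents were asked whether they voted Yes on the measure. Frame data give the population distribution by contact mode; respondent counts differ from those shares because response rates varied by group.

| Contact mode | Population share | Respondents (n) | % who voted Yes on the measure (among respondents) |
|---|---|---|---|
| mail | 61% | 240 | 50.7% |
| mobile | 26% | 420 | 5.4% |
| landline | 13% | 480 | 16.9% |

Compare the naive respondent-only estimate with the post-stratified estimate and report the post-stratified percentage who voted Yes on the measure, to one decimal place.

34.5%

Unadjusted (pooled respondent) estimate weights by respondent counts:
  (240/1140)×50.7 + (420/1140)×5.4 + (480/1140)×16.9 = 19.7789%
Reweighting by population contact mode shares:
  0.61×50.7 + 0.26×5.4 + 0.13×16.9 = 34.528%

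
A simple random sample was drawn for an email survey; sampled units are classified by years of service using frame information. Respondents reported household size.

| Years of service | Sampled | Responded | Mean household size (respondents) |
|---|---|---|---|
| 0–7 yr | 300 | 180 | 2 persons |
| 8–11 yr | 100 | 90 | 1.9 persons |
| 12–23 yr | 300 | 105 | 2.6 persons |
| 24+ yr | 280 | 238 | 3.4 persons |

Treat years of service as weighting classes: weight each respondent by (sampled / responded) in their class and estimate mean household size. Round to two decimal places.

2.57

Response rates by class: 0–7 yr 180/300 = 60%, 8–11 yr 90/100 = 90%, 12–23 yr 105/300 = 35%, 24+ yr 238/280 = 85%.
With weight = n_sampled/n_responded per class, the weighted class total is n_sampled:
  0–7 yr: 300 × 2 = 600
  8–11 yr: 100 × 1.9 = 190
  12–23 yr: 300 × 2.6 = 780
  24+ yr: 280 × 3.4 = 952
Adjusted estimate = 2522 / 980 = 2.57347 → 2.57.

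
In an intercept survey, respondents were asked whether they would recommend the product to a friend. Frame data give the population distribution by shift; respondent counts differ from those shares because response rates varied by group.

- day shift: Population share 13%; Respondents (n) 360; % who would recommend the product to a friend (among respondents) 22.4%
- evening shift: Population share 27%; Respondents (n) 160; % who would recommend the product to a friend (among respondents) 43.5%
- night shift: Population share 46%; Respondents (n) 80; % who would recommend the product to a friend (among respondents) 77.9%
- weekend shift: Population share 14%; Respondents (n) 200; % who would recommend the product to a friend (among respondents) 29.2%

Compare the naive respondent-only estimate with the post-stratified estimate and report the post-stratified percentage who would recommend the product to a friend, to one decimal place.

Naive respondent-only estimate (weights = respondent counts):
  (360/800)×22.4 + (160/800)×43.5 + (80/800)×77.9 + (200/800)×29.2 = 33.87%
Post-stratified estimate weights by population shares:
  0.13×22.4 + 0.27×43.5 + 0.46×77.9 + 0.14×29.2 = 54.579%

54.6%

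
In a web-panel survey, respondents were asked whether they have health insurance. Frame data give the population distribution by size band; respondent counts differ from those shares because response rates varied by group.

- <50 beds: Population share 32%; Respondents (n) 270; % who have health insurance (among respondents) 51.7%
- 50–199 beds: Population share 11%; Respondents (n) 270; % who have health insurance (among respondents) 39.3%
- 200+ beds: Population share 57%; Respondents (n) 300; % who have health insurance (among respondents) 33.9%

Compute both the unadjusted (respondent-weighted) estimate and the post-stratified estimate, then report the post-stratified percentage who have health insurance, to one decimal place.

Naive respondent-only estimate (weights = respondent counts):
  (270/840)×51.7 + (270/840)×39.3 + (300/840)×33.9 = 41.3571%
Post-stratified estimate weights by population shares:
  0.32×51.7 + 0.11×39.3 + 0.57×33.9 = 40.19%

40.2%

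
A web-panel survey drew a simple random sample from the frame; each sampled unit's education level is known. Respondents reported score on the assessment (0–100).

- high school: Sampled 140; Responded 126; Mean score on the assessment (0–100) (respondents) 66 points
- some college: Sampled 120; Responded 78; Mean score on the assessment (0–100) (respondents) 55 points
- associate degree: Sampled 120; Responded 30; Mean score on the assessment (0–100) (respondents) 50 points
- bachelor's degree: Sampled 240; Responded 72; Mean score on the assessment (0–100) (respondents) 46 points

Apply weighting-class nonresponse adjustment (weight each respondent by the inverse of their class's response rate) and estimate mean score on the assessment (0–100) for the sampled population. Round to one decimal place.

53.0

Class response rates: high school 126/140 = 90%, some college 78/120 = 65%, associate degree 30/120 = 25%, bachelor's degree 72/240 = 30%.
Weighting each respondent by the inverse class response rate inflates each class back to its sampled size, so the class weight is n_sampled:
  high school: 140 × 66 = 9240
  some college: 120 × 55 = 6600
  associate degree: 120 × 50 = 6000
  bachelor's degree: 240 × 46 = 11,040
Adjusted estimate = 32,880 / 620 = 53.0323 → 53.0.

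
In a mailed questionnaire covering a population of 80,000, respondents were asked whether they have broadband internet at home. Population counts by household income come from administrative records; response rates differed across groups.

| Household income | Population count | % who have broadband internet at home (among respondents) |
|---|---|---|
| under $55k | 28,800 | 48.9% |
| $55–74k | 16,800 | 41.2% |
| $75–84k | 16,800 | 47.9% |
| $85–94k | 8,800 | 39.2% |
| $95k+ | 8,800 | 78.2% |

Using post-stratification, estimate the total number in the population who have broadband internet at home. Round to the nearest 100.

39,400

Each cell contributes its population count × the respondent rate:
  under $55k: 28,800 × 48.9% = 14083.2
  $55–74k: 16,800 × 41.2% = 6921.6
  $75–84k: 16,800 × 47.9% = 8047.2
  $85–94k: 8,800 × 39.2% = 3449.6
  $95k+: 8,800 × 78.2% = 6881.6
Estimated total = 39383.2 → 39,400.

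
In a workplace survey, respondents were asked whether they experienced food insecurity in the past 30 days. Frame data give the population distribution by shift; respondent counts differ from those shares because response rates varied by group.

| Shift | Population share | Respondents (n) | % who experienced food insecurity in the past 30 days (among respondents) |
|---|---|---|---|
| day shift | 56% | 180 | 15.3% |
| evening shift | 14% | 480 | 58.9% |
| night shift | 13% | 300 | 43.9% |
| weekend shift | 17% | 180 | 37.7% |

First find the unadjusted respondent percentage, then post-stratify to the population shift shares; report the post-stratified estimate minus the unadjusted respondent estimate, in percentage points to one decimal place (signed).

Without adjustment, the pooled respondent share is:
  (180/1140)×15.3 + (480/1140)×58.9 + (300/1140)×43.9 + (180/1140)×37.7 = 44.7211%
Post-stratified estimate weights by population shares:
  0.56×15.3 + 0.14×58.9 + 0.13×43.9 + 0.17×37.7 = 28.93%
Difference = 28.93 − 44.7211 = -15.7911 pp.

-15.8 percentage points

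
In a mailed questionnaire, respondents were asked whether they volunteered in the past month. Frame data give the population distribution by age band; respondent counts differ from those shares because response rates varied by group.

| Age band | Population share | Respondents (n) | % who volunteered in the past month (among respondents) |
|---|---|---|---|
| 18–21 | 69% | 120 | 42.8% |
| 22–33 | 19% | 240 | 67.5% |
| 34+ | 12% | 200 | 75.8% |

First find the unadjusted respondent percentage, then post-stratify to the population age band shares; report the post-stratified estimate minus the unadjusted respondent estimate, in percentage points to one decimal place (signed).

-13.7 percentage points

Naive respondent-only estimate (weights = respondent counts):
  (120/560)×42.8 + (240/560)×67.5 + (200/560)×75.8 = 65.1714%
Reweighting by population age band shares:
  0.69×42.8 + 0.19×67.5 + 0.12×75.8 = 51.453%
Difference = 51.453 − 65.1714 = -13.7184 pp.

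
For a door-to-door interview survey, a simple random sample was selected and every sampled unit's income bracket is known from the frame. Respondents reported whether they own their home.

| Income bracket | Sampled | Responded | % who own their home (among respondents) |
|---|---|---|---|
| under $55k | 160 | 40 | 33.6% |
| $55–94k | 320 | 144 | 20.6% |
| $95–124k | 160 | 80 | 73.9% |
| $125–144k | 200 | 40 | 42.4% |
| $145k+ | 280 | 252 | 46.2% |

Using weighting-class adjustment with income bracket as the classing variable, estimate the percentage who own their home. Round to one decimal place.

Response rates by class: under $55k 40/160 = 25%, $55–94k 144/320 = 45%, $95–124k 80/160 = 50%, $125–144k 40/200 = 20%, $145k+ 252/280 = 90%.
With weight = n_sampled/n_responded per class, the weighted class total is n_sampled:
  under $55k: 160 × 33.6 = 5376
  $55–94k: 320 × 20.6 = 6592
  $95–124k: 160 × 73.9 = 11,824
  $125–144k: 200 × 42.4 = 8480
  $145k+: 280 × 46.2 = 12,936
Adjusted estimate = 45,208 / 1,120 = 40.3643 → 40.4%.

40.4%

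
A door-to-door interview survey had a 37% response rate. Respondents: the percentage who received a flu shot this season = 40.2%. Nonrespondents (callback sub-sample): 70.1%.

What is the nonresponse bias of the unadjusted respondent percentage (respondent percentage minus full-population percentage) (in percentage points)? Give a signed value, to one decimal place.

-18.8 percentage points

Nonresponse fraction = 1 − 0.37 = 0.63.
Bias = (nonresponse fraction) × (respondent percentage − nonrespondent percentage)
     = 0.63 × (40.2 − 70.1) = 0.63 × -29.9 = -18.837.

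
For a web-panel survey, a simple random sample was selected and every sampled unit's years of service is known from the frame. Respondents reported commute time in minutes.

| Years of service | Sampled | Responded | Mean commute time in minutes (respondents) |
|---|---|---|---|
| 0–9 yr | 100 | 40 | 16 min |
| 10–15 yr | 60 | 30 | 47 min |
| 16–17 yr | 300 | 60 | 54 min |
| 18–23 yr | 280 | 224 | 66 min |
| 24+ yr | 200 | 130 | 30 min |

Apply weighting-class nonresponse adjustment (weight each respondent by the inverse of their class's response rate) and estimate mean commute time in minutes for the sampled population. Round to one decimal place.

48.0

Response rates by class: 0–9 yr 40/100 = 40%, 10–15 yr 30/60 = 50%, 16–17 yr 60/300 = 20%, 18–23 yr 224/280 = 80%, 24+ yr 130/200 = 65%.
Weighting each respondent by the inverse class response rate inflates each class back to its sampled size, so the class weight is n_sampled:
  0–9 yr: 100 × 16 = 1600
  10–15 yr: 60 × 47 = 2820
  16–17 yr: 300 × 54 = 16,200
  18–23 yr: 280 × 66 = 18,480
  24+ yr: 200 × 30 = 6000
Adjusted estimate = 45,100 / 940 = 47.9787 → 48.0.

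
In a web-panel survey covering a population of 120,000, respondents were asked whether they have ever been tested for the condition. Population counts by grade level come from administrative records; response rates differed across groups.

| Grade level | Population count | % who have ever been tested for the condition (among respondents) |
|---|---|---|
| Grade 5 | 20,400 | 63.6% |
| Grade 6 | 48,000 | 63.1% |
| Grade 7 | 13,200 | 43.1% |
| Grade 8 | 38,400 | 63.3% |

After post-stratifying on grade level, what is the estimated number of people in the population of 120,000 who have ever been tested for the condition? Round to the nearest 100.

Each cell contributes its population count × the respondent rate:
  Grade 5: 20,400 × 63.6% = 12974.4
  Grade 6: 48,000 × 63.1% = 30,288
  Grade 7: 13,200 × 43.1% = 5689.2
  Grade 8: 38,400 × 63.3% = 24307.2
Estimated total = 73258.8 → 73,300.

73,300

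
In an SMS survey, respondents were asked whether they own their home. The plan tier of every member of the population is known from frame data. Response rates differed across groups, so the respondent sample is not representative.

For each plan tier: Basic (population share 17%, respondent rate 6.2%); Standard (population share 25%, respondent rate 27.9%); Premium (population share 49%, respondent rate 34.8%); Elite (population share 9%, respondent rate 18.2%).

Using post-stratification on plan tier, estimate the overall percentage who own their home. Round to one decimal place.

Each cell contributes population-share × respondent value:
  Basic: 0.17 × 6.2 = 1.054
  Standard: 0.25 × 27.9 = 6.975
  Premium: 0.49 × 34.8 = 17.052
  Elite: 0.09 × 18.2 = 1.638
Post-stratified estimate = 26.719 → 26.7%.

26.7%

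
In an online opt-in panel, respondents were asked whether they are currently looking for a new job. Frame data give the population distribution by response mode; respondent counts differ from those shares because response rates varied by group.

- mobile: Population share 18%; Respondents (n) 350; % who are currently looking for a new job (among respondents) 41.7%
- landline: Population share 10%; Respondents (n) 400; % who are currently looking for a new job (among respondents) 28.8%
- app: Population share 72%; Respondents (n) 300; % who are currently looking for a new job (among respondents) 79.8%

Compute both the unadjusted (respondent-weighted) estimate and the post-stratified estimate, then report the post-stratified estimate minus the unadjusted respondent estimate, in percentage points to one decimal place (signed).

+20.2 percentage points

Unadjusted (pooled respondent) estimate weights by respondent counts:
  (350/1050)×41.7 + (400/1050)×28.8 + (300/1050)×79.8 = 47.6714%
Reweighting by population response mode shares:
  0.18×41.7 + 0.1×28.8 + 0.72×79.8 = 67.842%
Difference = 67.842 − 47.6714 = 20.1706 pp.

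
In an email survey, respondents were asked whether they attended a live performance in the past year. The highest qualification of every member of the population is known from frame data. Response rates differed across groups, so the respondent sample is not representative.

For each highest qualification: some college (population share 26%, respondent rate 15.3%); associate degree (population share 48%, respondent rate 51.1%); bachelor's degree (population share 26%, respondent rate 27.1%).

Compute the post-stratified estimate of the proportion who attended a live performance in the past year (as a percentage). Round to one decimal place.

35.6%

Post-stratification weights by population share, not respondent share:
  some college: 0.26 × 15.3 = 3.978
  associate degree: 0.48 × 51.1 = 24.528
  bachelor's degree: 0.26 × 27.1 = 7.046
Post-stratified estimate = 35.552 → 35.6%.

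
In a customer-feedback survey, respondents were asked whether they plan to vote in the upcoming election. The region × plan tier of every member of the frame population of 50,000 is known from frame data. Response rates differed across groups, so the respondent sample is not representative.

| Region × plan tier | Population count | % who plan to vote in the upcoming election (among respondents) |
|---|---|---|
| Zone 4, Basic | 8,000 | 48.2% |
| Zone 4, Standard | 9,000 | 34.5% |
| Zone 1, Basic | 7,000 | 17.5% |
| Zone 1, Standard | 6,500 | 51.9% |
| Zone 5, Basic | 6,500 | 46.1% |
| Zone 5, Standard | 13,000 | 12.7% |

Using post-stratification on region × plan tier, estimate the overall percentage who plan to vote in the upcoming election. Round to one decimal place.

32.4%

Weight each group's respondent value by its population share:
  Zone 4, Basic: (8,000/50,000) × 48.2 = 7.712
  Zone 4, Standard: (9,000/50,000) × 34.5 = 6.21
  Zone 1, Basic: (7,000/50,000) × 17.5 = 2.45
  Zone 1, Standard: (6,500/50,000) × 51.9 = 6.747
  Zone 5, Basic: (6,500/50,000) × 46.1 = 5.993
  Zone 5, Standard: (13,000/50,000) × 12.7 = 3.302
Post-stratified estimate = 32.414 → 32.4%.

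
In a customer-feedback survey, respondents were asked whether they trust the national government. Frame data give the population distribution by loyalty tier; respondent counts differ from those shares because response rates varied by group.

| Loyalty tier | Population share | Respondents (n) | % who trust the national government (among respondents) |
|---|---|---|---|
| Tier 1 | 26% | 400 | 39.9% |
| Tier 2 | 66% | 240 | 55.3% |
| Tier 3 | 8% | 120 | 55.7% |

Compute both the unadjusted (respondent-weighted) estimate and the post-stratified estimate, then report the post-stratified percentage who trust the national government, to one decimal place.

51.3%

Without adjustment, the pooled respondent share is:
  (400/760)×39.9 + (240/760)×55.3 + (120/760)×55.7 = 47.2579%
Post-stratifying to population shares instead:
  0.26×39.9 + 0.66×55.3 + 0.08×55.7 = 51.328%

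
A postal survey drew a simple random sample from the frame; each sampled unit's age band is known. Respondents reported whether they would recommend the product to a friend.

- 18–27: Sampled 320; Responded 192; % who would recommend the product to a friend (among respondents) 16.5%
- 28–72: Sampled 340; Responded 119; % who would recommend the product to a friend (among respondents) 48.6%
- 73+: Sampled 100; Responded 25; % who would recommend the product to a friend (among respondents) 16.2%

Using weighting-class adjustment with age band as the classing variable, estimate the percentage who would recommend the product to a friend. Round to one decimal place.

30.8%

Class response rates: 18–27 192/320 = 60%, 28–72 119/340 = 35%, 73+ 25/100 = 25%.
With weight = n_sampled/n_responded per class, the weighted class total is n_sampled:
  18–27: 320 × 16.5 = 5280
  28–72: 340 × 48.6 = 16,524
  73+: 100 × 16.2 = 1620
Adjusted estimate = 23,424 / 760 = 30.8211 → 30.8%.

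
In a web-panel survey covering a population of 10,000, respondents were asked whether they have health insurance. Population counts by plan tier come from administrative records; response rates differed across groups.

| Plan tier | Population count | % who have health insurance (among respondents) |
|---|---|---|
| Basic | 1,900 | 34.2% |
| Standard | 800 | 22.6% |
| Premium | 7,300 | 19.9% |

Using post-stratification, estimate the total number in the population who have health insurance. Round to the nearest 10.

Estimated count per cell = population count × respondent percentage:
  Basic: 1,900 × 34.2% = 649.8
  Standard: 800 × 22.6% = 180.8
  Premium: 7,300 × 19.9% = 1452.7
Estimated total = 2283.3 → 2,280.

2,280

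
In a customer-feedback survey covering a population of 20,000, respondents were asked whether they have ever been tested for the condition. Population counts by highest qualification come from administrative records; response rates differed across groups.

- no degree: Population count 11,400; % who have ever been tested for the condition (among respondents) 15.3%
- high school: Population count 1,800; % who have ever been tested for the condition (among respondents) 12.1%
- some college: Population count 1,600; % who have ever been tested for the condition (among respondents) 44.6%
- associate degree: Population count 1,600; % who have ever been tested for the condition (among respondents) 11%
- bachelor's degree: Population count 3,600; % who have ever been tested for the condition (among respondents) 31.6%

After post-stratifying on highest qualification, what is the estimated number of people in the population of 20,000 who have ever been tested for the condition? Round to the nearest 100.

4,000

Apply each group's respondent rate to its population count:
  no degree: 11,400 × 15.3% = 1744.2
  high school: 1,800 × 12.1% = 217.8
  some college: 1,600 × 44.6% = 713.6
  associate degree: 1,600 × 11% = 176
  bachelor's degree: 3,600 × 31.6% = 1137.6
Estimated total = 3989.2 → 4,000.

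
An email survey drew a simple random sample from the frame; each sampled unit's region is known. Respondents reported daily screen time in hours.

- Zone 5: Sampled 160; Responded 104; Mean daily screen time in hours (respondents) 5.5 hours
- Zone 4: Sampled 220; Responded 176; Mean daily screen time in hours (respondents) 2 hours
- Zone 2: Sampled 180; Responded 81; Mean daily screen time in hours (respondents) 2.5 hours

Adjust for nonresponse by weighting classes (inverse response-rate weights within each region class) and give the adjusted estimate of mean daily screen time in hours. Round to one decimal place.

Class response rates: Zone 5 104/160 = 65%, Zone 4 176/220 = 80%, Zone 2 81/180 = 45%.
Weighting each respondent by the inverse class response rate inflates each class back to its sampled size, so the class weight is n_sampled:
  Zone 5: 160 × 5.5 = 880
  Zone 4: 220 × 2 = 440
  Zone 2: 180 × 2.5 = 450
Adjusted estimate = 1770 / 560 = 3.16071 → 3.2.

3.2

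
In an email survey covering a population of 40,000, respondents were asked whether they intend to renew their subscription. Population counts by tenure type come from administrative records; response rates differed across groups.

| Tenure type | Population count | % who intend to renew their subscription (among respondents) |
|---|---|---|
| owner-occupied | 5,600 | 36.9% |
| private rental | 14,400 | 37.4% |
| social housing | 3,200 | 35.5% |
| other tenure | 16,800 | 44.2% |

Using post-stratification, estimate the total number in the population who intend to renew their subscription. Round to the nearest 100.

16,000

Each cell contributes its population count × the respondent rate:
  owner-occupied: 5,600 × 36.9% = 2066.4
  private rental: 14,400 × 37.4% = 5385.6
  social housing: 3,200 × 35.5% = 1136
  other tenure: 16,800 × 44.2% = 7425.6
Estimated total = 16013.6 → 16,000.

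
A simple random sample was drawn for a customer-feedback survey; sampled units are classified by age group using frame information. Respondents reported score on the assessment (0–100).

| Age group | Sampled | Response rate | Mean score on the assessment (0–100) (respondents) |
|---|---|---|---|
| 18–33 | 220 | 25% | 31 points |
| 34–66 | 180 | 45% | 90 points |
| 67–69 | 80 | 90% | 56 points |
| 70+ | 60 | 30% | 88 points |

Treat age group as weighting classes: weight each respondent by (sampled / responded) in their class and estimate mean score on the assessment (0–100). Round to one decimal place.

60.7

With weight = n_sampled/n_responded per class, the weighted class total is n_sampled:
  18–33: 220 × 31 = 6820
  34–66: 180 × 90 = 16,200
  67–69: 80 × 56 = 4480
  70+: 60 × 88 = 5280
Adjusted estimate = 32,780 / 540 = 60.7037 → 60.7.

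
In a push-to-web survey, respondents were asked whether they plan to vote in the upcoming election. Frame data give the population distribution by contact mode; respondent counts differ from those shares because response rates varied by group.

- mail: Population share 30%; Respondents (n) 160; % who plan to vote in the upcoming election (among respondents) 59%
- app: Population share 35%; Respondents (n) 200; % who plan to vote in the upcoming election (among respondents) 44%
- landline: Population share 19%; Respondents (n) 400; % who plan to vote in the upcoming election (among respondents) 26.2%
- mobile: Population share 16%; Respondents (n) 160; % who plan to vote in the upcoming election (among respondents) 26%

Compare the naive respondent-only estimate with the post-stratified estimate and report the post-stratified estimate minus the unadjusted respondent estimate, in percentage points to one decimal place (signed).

+6.5 percentage points

Without adjustment, the pooled respondent share is:
  (160/920)×59 + (200/920)×44 + (400/920)×26.2 + (160/920)×26 = 35.7391%
Post-stratifying to population shares instead:
  0.3×59 + 0.35×44 + 0.19×26.2 + 0.16×26 = 42.238%
Difference = 42.238 − 35.7391 = 6.4989 pp.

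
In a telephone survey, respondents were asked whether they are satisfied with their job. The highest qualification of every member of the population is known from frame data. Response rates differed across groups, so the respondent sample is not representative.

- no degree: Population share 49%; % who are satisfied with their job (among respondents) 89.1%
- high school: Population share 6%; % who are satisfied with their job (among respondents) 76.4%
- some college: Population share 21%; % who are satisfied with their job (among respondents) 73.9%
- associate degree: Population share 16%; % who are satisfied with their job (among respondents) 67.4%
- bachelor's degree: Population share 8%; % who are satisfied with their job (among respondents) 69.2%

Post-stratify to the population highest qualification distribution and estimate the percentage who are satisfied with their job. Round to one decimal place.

80.1%

Reweight to the known highest qualification distribution:
  no degree: 0.49 × 89.1 = 43.659
  high school: 0.06 × 76.4 = 4.584
  some college: 0.21 × 73.9 = 15.519
  associate degree: 0.16 × 67.4 = 10.784
  bachelor's degree: 0.08 × 69.2 = 5.536
Post-stratified estimate = 80.082 → 80.1%.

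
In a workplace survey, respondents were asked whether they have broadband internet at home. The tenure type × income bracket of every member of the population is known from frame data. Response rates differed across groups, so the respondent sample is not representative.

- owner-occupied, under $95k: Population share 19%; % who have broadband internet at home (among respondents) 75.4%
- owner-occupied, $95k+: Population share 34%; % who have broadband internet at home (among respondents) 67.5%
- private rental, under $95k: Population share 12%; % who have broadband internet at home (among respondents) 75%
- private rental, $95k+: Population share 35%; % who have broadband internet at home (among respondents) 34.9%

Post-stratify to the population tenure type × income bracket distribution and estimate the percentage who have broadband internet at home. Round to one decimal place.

58.5%

Reweight to the known tenure type × income bracket distribution:
  owner-occupied, under $95k: 0.19 × 75.4 = 14.326
  owner-occupied, $95k+: 0.34 × 67.5 = 22.95
  private rental, under $95k: 0.12 × 75 = 9
  private rental, $95k+: 0.35 × 34.9 = 12.215
Post-stratified estimate = 58.491 → 58.5%.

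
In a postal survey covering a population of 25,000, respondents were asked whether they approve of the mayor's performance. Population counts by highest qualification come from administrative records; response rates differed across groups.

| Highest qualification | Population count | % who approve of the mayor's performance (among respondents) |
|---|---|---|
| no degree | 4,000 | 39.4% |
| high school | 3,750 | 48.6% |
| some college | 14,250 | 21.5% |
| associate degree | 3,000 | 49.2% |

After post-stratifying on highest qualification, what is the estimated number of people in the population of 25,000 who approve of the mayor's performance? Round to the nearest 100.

7,900

Apply each group's respondent rate to its population count:
  no degree: 4,000 × 39.4% = 1576
  high school: 3,750 × 48.6% = 1822.5
  some college: 14,250 × 21.5% = 3063.75
  associate degree: 3,000 × 49.2% = 1476
Estimated total = 7938.25 → 7,900.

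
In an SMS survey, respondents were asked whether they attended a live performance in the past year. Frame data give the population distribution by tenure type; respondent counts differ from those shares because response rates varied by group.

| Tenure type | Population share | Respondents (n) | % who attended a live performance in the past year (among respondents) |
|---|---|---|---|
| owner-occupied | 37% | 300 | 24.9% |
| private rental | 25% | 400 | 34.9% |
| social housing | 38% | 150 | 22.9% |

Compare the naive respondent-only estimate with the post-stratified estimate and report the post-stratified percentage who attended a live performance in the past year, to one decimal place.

Without adjustment, the pooled respondent share is:
  (300/850)×24.9 + (400/850)×34.9 + (150/850)×22.9 = 29.2529%
Reweighting by population tenure type shares:
  0.37×24.9 + 0.25×34.9 + 0.38×22.9 = 26.64%

26.6%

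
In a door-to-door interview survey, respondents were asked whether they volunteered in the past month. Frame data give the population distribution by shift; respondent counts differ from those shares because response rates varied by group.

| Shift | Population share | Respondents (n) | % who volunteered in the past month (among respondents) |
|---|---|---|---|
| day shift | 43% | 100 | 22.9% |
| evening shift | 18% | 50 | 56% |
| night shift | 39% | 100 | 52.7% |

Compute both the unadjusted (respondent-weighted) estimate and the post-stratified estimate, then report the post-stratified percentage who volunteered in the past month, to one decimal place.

40.5%

Naive respondent-only estimate (weights = respondent counts):
  (100/250)×22.9 + (50/250)×56 + (100/250)×52.7 = 41.44%
Reweighting by population shift shares:
  0.43×22.9 + 0.18×56 + 0.39×52.7 = 40.48%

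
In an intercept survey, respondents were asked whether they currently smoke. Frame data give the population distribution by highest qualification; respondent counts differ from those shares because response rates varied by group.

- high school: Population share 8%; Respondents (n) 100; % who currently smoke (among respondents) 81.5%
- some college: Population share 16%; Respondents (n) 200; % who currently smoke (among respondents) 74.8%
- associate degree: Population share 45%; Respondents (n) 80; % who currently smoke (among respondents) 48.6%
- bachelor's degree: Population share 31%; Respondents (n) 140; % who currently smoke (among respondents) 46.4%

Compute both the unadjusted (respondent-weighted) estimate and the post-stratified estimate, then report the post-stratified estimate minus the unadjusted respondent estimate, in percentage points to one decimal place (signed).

-9.7 percentage points

Without adjustment, the pooled respondent share is:
  (100/520)×81.5 + (200/520)×74.8 + (80/520)×48.6 + (140/520)×46.4 = 64.4115%
Post-stratified estimate weights by population shares:
  0.08×81.5 + 0.16×74.8 + 0.45×48.6 + 0.31×46.4 = 54.742%
Difference = 54.742 − 64.4115 = -9.6695 pp.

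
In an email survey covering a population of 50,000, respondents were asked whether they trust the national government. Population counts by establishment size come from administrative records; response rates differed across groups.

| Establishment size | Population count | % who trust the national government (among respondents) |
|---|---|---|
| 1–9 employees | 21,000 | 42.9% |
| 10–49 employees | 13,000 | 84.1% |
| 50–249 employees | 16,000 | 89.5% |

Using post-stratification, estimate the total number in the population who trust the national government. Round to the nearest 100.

34,300

Estimated count per cell = population count × respondent percentage:
  1–9 employees: 21,000 × 42.9% = 9009
  10–49 employees: 13,000 × 84.1% = 10,933
  50–249 employees: 16,000 × 89.5% = 14,320
Estimated total = 34,262 → 34,300.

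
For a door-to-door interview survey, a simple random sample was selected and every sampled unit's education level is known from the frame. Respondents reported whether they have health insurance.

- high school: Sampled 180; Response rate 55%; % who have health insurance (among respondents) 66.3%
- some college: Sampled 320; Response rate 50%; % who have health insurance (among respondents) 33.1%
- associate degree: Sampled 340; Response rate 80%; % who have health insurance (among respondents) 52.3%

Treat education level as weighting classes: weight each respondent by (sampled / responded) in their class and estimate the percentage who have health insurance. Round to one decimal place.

48.0%

Weighting each respondent by the inverse class response rate inflates each class back to its sampled size, so the class weight is n_sampled:
  high school: 180 × 66.3 = 11,934
  some college: 320 × 33.1 = 10,592
  associate degree: 340 × 52.3 = 17,782
Adjusted estimate = 40,308 / 840 = 47.9857 → 48.0%.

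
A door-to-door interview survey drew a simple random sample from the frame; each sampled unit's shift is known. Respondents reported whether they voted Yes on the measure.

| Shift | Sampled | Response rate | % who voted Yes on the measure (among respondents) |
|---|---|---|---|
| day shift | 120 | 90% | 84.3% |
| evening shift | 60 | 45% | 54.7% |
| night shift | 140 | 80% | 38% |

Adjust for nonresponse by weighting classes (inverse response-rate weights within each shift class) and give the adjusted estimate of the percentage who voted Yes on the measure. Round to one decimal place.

58.5%

Each respondent's weight = sampled/responded in their class; summing within a class gives n_sampled, so:
  day shift: 120 × 84.3 = 10,116
  evening shift: 60 × 54.7 = 3282
  night shift: 140 × 38 = 5320
Adjusted estimate = 18,718 / 320 = 58.4937 → 58.5%.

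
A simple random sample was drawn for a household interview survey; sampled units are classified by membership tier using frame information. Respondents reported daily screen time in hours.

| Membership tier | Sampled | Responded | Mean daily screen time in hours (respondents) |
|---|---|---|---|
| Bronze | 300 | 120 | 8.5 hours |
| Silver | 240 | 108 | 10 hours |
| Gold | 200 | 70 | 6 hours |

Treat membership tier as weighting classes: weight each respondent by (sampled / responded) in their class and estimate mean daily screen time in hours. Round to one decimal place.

Response rates by class: Bronze 120/300 = 40%, Silver 108/240 = 45%, Gold 70/200 = 35%.
Weighting each respondent by the inverse class response rate inflates each class back to its sampled size, so the class weight is n_sampled:
  Bronze: 300 × 8.5 = 2550
  Silver: 240 × 10 = 2400
  Gold: 200 × 6 = 1200
Adjusted estimate = 6150 / 740 = 8.31081 → 8.3.

8.3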